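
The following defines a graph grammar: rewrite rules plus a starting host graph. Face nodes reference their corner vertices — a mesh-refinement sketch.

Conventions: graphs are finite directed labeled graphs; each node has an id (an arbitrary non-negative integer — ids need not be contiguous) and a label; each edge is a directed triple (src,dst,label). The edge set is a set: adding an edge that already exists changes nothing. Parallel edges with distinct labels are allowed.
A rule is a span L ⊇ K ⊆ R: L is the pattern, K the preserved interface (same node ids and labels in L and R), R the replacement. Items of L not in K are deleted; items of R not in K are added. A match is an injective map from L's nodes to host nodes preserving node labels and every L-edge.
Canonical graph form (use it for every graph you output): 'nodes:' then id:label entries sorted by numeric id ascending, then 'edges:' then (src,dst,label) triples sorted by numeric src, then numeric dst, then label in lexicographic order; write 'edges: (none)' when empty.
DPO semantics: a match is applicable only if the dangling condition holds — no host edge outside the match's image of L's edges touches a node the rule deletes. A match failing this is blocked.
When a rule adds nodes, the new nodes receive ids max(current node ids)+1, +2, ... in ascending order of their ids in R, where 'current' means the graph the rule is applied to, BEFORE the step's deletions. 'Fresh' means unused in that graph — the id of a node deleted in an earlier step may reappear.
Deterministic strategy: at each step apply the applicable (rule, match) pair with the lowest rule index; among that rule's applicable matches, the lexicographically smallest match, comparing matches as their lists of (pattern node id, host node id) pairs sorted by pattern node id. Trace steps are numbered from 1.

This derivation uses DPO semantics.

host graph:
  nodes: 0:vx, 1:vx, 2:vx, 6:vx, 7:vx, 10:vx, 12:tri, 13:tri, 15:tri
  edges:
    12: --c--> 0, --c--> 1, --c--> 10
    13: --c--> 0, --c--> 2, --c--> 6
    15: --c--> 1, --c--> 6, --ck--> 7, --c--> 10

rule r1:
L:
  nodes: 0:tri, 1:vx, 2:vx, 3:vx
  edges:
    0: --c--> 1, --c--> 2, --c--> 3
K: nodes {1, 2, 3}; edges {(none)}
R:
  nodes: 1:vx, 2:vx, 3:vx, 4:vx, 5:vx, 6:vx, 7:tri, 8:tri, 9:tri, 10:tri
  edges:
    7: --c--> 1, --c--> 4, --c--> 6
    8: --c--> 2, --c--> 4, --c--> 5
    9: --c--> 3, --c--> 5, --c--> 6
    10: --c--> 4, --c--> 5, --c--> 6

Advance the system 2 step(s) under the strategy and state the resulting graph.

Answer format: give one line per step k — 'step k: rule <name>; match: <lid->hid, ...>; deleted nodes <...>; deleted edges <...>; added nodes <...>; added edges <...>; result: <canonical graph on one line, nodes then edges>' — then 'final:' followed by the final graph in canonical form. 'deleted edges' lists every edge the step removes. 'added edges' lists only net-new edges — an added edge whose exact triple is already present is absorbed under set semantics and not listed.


step 1: rule r1; match: 0->12, 1->0, 2->1, 3->10; deleted nodes 12; deleted edges (12,0,c); (12,1,c); (12,10,c); added nodes 16, 17, 18, 19, 20, 21, 22; added edges (19,0,c); (19,16,c); (19,18,c); (20,1,c); (20,16,c); (20,17,c); (21,10,c); (21,17,c); (21,18,c); (22,16,c); (22,17,c); (22,18,c); result: nodes: 0:vx, 1:vx, 2:vx, 6:vx, 7:vx, 10:vx, 13:tri, 15:tri, 16:vx, 17:vx, 18:vx, 19:tri, 20:tri, 21:tri, 22:tri edges: (13,0,c); (13,2,c); (13,6,c); (15,1,c); (15,6,c); (15,7,ck); (15,10,c); (19,0,c); (19,16,c); (19,18,c); (20,1,c); (20,16,c); (20,17,c); (21,10,c); (21,17,c); (21,18,c); (22,16,c); (22,17,c); (22,18,c)
step 2: rule r1; match: 0->13, 1->0, 2->2, 3->6; deleted nodes 13; deleted edges (13,0,c); (13,2,c); (13,6,c); added nodes 23, 24, 25, 26, 27, 28, 29; added edges (26,0,c); (26,23,c); (26,25,c); (27,2,c); (27,23,c); (27,24,c); (28,6,c); (28,24,c); (28,25,c); (29,23,c); (29,24,c); (29,25,c); result: nodes: 0:vx, 1:vx, 2:vx, 6:vx, 7:vx, 10:vx, 15:tri, 16:vx, 17:vx, 18:vx, 19:tri, 20:tri, 21:tri, 22:tri, 23:vx, 24:vx, 25:vx, 26:tri, 27:tri, 28:tri, 29:tri edges: (15,1,c); (15,6,c); (15,7,ck); (15,10,c); (19,0,c); (19,16,c); (19,18,c); (20,1,c); (20,16,c); (20,17,c); (21,10,c); (21,17,c); (21,18,c); (22,16,c); (22,17,c); (22,18,c); (26,0,c); (26,23,c); (26,25,c); (27,2,c); (27,23,c); (27,24,c); (28,6,c); (28,24,c); (28,25,c); (29,23,c); (29,24,c); (29,25,c)
final:
nodes: 0:vx, 1:vx, 2:vx, 6:vx, 7:vx, 10:vx, 15:tri, 16:vx, 17:vx, 18:vx, 19:tri, 20:tri, 21:tri, 22:tri, 23:vx, 24:vx, 25:vx, 26:tri, 27:tri, 28:tri, 29:tri
edges: (15,1,c); (15,6,c); (15,7,ck); (15,10,c); (19,0,c); (19,16,c); (19,18,c); (20,1,c); (20,16,c); (20,17,c); (21,10,c); (21,17,c); (21,18,c); (22,16,c); (22,17,c); (22,18,c); (26,0,c); (26,23,c); (26,25,c); (27,2,c); (27,23,c); (27,24,c); (28,6,c); (28,24,c); (28,25,c); (29,23,c); (29,24,c); (29,25,c)


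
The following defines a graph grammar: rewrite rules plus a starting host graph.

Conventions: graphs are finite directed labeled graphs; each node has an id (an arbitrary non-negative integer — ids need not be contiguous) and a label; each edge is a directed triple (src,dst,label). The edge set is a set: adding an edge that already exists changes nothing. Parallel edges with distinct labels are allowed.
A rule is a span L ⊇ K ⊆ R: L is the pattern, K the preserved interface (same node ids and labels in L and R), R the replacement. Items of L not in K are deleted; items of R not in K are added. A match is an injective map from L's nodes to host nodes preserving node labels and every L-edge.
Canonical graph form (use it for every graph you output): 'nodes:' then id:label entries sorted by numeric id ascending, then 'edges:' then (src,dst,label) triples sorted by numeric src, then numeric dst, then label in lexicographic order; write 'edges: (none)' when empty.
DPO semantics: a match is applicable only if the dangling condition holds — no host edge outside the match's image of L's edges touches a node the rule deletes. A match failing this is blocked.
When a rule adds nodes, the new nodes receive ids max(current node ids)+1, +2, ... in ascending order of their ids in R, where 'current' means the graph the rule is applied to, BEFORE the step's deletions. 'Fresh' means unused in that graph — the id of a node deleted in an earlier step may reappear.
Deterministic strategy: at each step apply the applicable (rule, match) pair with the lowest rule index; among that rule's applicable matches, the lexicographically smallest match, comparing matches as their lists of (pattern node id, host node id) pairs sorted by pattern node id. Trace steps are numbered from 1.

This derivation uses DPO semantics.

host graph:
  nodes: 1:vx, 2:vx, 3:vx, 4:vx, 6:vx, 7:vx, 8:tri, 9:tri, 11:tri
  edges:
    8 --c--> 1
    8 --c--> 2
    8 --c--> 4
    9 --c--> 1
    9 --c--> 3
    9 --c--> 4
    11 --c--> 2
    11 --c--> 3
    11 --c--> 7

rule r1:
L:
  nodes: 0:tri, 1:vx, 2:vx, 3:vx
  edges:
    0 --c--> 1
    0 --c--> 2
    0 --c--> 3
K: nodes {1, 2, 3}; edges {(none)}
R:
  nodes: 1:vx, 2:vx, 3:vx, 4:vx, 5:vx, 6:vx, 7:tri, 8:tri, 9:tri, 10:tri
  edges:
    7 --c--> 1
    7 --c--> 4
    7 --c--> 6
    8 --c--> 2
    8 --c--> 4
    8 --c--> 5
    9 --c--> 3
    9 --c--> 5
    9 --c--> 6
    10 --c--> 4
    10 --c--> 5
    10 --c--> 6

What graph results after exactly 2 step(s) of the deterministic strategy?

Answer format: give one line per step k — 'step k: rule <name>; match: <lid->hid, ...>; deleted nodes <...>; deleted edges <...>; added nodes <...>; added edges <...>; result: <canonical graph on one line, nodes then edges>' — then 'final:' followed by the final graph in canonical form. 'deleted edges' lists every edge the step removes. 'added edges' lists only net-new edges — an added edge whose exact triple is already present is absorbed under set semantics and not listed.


step 1: rule r1; match: 0->8, 1->1, 2->2, 3->4; deleted nodes 8; deleted edges (8,1,c); (8,2,c); (8,4,c); added nodes 12, 13, 14, 15, 16, 17, 18; added edges (15,1,c); (15,12,c); (15,14,c); (16,2,c); (16,12,c); (16,13,c); (17,4,c); (17,13,c); (17,14,c); (18,12,c); (18,13,c); (18,14,c); result: nodes: 1:vx, 2:vx, 3:vx, 4:vx, 6:vx, 7:vx, 9:tri, 11:tri, 12:vx, 13:vx, 14:vx, 15:tri, 16:tri, 17:tri, 18:tri edges: (9,1,c); (9,3,c); (9,4,c); (11,2,c); (11,3,c); (11,7,c); (15,1,c); (15,12,c); (15,14,c); (16,2,c); (16,12,c); (16,13,c); (17,4,c); (17,13,c); (17,14,c); (18,12,c); (18,13,c); (18,14,c)
step 2: rule r1; match: 0->9, 1->1, 2->3, 3->4; deleted nodes 9; deleted edges (9,1,c); (9,3,c); (9,4,c); added nodes 19, 20, 21, 22, 23, 24, 25; added edges (22,1,c); (22,19,c); (22,21,c); (23,3,c); (23,19,c); (23,20,c); (24,4,c); (24,20,c); (24,21,c); (25,19,c); (25,20,c); (25,21,c); result: nodes: 1:vx, 2:vx, 3:vx, 4:vx, 6:vx, 7:vx, 11:tri, 12:vx, 13:vx, 14:vx, 15:tri, 16:tri, 17:tri, 18:tri, 19:vx, 20:vx, 21:vx, 22:tri, 23:tri, 24:tri, 25:tri edges: (11,2,c); (11,3,c); (11,7,c); (15,1,c); (15,12,c); (15,14,c); (16,2,c); (16,12,c); (16,13,c); (17,4,c); (17,13,c); (17,14,c); (18,12,c); (18,13,c); (18,14,c); (22,1,c); (22,19,c); (22,21,c); (23,3,c); (23,19,c); (23,20,c); (24,4,c); (24,20,c); (24,21,c); (25,19,c); (25,20,c); (25,21,c)
final:
nodes: 1:vx, 2:vx, 3:vx, 4:vx, 6:vx, 7:vx, 11:tri, 12:vx, 13:vx, 14:vx, 15:tri, 16:tri, 17:tri, 18:tri, 19:vx, 20:vx, 21:vx, 22:tri, 23:tri, 24:tri, 25:tri
edges: (11,2,c); (11,3,c); (11,7,c); (15,1,c); (15,12,c); (15,14,c); (16,2,c); (16,12,c); (16,13,c); (17,4,c); (17,13,c); (17,14,c); (18,12,c); (18,13,c); (18,14,c); (22,1,c); (22,19,c); (22,21,c); (23,3,c); (23,19,c); (23,20,c); (24,4,c); (24,20,c); (24,21,c); (25,19,c); (25,20,c); (25,21,c)


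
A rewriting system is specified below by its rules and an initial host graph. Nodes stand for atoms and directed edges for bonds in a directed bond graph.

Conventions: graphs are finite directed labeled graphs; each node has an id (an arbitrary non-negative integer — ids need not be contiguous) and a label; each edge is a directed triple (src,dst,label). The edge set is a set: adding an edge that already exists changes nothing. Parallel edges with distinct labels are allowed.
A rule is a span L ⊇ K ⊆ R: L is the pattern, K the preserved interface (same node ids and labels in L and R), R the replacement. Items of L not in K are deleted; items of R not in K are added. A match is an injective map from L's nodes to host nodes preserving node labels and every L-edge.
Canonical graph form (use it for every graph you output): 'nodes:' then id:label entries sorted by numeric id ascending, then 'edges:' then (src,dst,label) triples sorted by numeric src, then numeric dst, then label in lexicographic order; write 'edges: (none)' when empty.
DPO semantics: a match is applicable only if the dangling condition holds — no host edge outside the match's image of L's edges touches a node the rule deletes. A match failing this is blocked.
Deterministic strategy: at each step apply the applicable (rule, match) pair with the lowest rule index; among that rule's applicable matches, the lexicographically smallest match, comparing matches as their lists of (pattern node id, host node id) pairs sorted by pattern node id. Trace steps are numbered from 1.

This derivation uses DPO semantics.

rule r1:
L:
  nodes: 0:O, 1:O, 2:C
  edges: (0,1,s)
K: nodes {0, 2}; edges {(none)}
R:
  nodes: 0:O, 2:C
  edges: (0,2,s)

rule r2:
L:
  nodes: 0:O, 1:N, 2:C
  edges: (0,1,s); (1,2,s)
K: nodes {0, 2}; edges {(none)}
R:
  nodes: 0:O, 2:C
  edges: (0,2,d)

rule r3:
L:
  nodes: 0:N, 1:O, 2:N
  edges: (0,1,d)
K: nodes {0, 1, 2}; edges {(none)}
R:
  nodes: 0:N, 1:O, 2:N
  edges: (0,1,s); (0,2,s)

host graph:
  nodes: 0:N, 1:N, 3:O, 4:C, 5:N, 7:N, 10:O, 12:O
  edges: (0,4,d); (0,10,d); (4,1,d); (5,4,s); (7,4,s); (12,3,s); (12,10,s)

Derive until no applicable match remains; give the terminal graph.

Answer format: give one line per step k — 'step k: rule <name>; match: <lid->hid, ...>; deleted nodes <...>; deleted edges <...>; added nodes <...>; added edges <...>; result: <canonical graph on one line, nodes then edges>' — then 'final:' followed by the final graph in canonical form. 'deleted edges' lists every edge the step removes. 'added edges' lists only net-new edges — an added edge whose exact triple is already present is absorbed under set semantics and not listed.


step 1: rule r1; match: 0->12, 1->3, 2->4; deleted nodes 3; deleted edges (12,3,s); added nodes (none); added edges (12,4,s); result: nodes: 0:N, 1:N, 4:C, 5:N, 7:N, 10:O, 12:O edges: (0,4,d); (0,10,d); (4,1,d); (5,4,s); (7,4,s); (12,4,s); (12,10,s)
step 2: rule r3; match: 0->0, 1->10, 2->1; deleted nodes (none); deleted edges (0,10,d); added nodes (none); added edges (0,1,s); (0,10,s); result: nodes: 0:N, 1:N, 4:C, 5:N, 7:N, 10:O, 12:O edges: (0,1,s); (0,4,d); (0,10,s); (4,1,d); (5,4,s); (7,4,s); (12,4,s); (12,10,s)
final:
nodes: 0:N, 1:N, 4:C, 5:N, 7:N, 10:O, 12:O
edges: (0,1,s); (0,4,d); (0,10,s); (4,1,d); (5,4,s); (7,4,s); (12,4,s); (12,10,s)


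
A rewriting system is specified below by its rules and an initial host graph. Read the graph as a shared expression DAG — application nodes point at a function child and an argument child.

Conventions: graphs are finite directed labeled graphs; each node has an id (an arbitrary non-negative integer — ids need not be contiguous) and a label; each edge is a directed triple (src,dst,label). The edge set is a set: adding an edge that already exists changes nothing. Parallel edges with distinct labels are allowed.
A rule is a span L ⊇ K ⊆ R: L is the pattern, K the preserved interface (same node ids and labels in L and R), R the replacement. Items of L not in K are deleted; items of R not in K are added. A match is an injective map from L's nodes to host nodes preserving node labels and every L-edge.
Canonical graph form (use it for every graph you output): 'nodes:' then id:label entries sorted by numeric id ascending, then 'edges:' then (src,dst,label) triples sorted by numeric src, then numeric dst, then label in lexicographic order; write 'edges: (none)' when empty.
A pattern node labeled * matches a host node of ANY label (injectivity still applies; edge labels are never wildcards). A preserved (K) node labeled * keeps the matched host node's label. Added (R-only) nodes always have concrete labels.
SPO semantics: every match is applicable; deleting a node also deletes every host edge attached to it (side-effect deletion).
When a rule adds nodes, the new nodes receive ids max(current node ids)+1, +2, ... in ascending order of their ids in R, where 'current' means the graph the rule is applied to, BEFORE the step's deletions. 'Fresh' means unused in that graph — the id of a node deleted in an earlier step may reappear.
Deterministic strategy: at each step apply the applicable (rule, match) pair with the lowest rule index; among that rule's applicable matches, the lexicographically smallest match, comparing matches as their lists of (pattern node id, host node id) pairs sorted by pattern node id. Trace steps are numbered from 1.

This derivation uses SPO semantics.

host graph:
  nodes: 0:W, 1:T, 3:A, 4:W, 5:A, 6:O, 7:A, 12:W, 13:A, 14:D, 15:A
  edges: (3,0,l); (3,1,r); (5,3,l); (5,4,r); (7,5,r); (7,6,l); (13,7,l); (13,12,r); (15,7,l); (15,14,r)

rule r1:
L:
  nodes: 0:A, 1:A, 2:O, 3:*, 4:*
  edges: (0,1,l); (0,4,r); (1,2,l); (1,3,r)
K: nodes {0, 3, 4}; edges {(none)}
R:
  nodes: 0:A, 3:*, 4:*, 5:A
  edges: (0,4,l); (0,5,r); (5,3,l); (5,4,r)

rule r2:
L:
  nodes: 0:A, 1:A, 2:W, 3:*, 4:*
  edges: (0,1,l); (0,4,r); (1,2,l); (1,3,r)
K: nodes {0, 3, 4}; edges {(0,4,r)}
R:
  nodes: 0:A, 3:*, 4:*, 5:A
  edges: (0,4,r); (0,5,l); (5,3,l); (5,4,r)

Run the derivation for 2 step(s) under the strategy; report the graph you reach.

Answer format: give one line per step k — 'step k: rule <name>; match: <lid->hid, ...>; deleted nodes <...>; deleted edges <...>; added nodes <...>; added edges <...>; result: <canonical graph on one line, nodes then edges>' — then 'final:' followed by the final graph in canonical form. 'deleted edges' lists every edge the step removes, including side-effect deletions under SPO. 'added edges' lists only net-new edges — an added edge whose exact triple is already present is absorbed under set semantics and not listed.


step 1: rule r1; match: 0->13, 1->7, 2->6, 3->5, 4->12; deleted nodes 6, 7; deleted edges (7,5,r); (7,6,l); (13,7,l); (13,12,r); (15,7,l); added nodes 16; added edges (13,12,l); (13,16,r); (16,5,l); (16,12,r); result: nodes: 0:W, 1:T, 3:A, 4:W, 5:A, 12:W, 13:A, 14:D, 15:A, 16:A edges: (3,0,l); (3,1,r); (5,3,l); (5,4,r); (13,12,l); (13,16,r); (15,14,r); (16,5,l); (16,12,r)
step 2: rule r2; match: 0->5, 1->3, 2->0, 3->1, 4->4; deleted nodes 0, 3; deleted edges (3,0,l); (3,1,r); (5,3,l); added nodes 17; added edges (5,17,l); (17,1,l); (17,4,r); result: nodes: 1:T, 4:W, 5:A, 12:W, 13:A, 14:D, 15:A, 16:A, 17:A edges: (5,4,r); (5,17,l); (13,12,l); (13,16,r); (15,14,r); (16,5,l); (16,12,r); (17,1,l); (17,4,r)
final:
nodes: 1:T, 4:W, 5:A, 12:W, 13:A, 14:D, 15:A, 16:A, 17:A
edges: (5,4,r); (5,17,l); (13,12,l); (13,16,r); (15,14,r); (16,5,l); (16,12,r); (17,1,l); (17,4,r)


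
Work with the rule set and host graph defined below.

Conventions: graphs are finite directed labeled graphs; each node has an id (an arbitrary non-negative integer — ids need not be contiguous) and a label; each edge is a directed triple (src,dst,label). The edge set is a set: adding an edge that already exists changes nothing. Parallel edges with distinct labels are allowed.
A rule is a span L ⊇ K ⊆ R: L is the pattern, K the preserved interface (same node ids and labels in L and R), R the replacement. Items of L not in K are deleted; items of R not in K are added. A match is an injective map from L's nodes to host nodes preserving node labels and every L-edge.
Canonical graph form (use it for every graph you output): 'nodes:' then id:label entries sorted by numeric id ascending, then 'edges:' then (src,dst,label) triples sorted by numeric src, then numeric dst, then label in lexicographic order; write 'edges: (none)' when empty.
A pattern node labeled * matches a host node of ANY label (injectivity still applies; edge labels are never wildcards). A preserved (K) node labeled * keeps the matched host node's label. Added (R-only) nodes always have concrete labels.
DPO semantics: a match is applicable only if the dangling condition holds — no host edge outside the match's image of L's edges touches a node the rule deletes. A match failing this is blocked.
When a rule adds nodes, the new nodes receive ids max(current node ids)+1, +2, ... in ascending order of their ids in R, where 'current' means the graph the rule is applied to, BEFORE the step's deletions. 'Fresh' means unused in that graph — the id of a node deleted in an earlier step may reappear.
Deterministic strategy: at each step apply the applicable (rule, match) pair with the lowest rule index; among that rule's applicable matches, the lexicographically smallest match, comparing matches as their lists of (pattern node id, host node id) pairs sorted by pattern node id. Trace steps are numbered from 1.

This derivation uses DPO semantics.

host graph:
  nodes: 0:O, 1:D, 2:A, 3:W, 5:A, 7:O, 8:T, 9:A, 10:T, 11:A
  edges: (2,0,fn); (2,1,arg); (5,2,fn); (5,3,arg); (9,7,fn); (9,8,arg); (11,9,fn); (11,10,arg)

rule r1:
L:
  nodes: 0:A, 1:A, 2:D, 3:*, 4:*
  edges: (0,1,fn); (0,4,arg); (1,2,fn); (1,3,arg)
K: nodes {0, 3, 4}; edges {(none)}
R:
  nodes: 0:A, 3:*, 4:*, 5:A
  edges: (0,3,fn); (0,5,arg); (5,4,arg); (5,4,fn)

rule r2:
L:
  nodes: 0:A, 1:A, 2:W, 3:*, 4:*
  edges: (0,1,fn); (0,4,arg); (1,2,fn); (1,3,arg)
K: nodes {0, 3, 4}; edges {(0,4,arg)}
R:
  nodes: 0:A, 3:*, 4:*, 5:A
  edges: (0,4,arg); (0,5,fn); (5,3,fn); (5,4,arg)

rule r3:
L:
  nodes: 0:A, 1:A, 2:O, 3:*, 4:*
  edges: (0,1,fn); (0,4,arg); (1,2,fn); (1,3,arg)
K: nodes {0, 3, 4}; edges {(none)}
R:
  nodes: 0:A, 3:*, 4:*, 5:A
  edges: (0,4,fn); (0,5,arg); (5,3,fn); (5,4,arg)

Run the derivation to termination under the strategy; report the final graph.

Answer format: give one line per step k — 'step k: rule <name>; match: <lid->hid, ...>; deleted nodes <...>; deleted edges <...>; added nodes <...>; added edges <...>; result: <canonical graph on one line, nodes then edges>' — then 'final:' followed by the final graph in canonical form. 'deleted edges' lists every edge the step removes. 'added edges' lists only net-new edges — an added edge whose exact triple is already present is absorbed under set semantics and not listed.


step 1: rule r3; match: 0->5, 1->2, 2->0, 3->1, 4->3; deleted nodes 0, 2; deleted edges (2,0,fn); (2,1,arg); (5,2,fn); (5,3,arg); added nodes 12; added edges (5,3,fn); (5,12,arg); (12,1,fn); (12,3,arg); result: nodes: 1:D, 3:W, 5:A, 7:O, 8:T, 9:A, 10:T, 11:A, 12:A edges: (5,3,fn); (5,12,arg); (9,7,fn); (9,8,arg); (11,9,fn); (11,10,arg); (12,1,fn); (12,3,arg)
step 2: rule r3; match: 0->11, 1->9, 2->7, 3->8, 4->10; deleted nodes 7, 9; deleted edges (9,7,fn); (9,8,arg); (11,9,fn); (11,10,arg); added nodes 13; added edges (11,10,fn); (11,13,arg); (13,8,fn); (13,10,arg); result: nodes: 1:D, 3:W, 5:A, 8:T, 10:T, 11:A, 12:A, 13:A edges: (5,3,fn); (5,12,arg); (11,10,fn); (11,13,arg); (12,1,fn); (12,3,arg); (13,8,fn); (13,10,arg)
final:
nodes: 1:D, 3:W, 5:A, 8:T, 10:T, 11:A, 12:A, 13:A
edges: (5,3,fn); (5,12,arg); (11,10,fn); (11,13,arg); (12,1,fn); (12,3,arg); (13,8,fn); (13,10,arg)


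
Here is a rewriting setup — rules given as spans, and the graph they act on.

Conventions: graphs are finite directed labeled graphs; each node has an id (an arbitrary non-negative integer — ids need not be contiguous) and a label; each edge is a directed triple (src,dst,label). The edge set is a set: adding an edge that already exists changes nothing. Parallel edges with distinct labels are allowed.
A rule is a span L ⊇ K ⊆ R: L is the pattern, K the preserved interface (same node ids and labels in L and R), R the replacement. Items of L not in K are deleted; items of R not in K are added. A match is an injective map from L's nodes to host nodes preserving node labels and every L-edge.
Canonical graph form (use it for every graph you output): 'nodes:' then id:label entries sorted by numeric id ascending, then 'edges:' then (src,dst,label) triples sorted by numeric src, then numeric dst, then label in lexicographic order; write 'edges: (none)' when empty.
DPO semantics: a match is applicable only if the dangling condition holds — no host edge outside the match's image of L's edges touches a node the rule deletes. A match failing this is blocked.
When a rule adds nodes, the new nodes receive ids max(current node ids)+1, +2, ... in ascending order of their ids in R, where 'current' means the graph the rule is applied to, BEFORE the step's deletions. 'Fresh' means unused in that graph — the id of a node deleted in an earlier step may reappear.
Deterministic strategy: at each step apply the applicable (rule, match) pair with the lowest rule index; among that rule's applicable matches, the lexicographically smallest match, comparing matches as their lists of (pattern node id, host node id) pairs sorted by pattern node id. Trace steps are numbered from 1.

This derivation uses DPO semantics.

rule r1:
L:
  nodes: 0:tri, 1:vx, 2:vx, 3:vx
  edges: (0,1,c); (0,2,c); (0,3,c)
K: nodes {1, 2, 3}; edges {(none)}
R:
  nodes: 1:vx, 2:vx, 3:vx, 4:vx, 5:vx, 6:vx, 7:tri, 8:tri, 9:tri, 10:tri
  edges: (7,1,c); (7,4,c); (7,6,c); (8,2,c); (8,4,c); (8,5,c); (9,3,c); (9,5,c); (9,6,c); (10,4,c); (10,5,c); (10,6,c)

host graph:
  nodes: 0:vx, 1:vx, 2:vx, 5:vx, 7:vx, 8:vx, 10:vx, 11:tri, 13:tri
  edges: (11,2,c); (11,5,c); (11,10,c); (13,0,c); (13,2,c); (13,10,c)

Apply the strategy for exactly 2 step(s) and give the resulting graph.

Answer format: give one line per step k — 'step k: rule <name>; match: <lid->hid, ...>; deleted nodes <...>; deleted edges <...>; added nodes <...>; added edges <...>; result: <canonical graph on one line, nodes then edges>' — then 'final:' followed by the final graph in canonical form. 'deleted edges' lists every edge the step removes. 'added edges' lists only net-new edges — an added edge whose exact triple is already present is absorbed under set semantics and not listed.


step 1: rule r1; match: 0->11, 1->2, 2->5, 3->10; deleted nodes 11; deleted edges (11,2,c); (11,5,c); (11,10,c); added nodes 14, 15, 16, 17, 18, 19, 20; added edges (17,2,c); (17,14,c); (17,16,c); (18,5,c); (18,14,c); (18,15,c); (19,10,c); (19,15,c); (19,16,c); (20,14,c); (20,15,c); (20,16,c); result: nodes: 0:vx, 1:vx, 2:vx, 5:vx, 7:vx, 8:vx, 10:vx, 13:tri, 14:vx, 15:vx, 16:vx, 17:tri, 18:tri, 19:tri, 20:tri edges: (13,0,c); (13,2,c); (13,10,c); (17,2,c); (17,14,c); (17,16,c); (18,5,c); (18,14,c); (18,15,c); (19,10,c); (19,15,c); (19,16,c); (20,14,c); (20,15,c); (20,16,c)
step 2: rule r1; match: 0->13, 1->0, 2->2, 3->10; deleted nodes 13; deleted edges (13,0,c); (13,2,c); (13,10,c); added nodes 21, 22, 23, 24, 25, 26, 27; added edges (24,0,c); (24,21,c); (24,23,c); (25,2,c); (25,21,c); (25,22,c); (26,10,c); (26,22,c); (26,23,c); (27,21,c); (27,22,c); (27,23,c); result: nodes: 0:vx, 1:vx, 2:vx, 5:vx, 7:vx, 8:vx, 10:vx, 14:vx, 15:vx, 16:vx, 17:tri, 18:tri, 19:tri, 20:tri, 21:vx, 22:vx, 23:vx, 24:tri, 25:tri, 26:tri, 27:tri edges: (17,2,c); (17,14,c); (17,16,c); (18,5,c); (18,14,c); (18,15,c); (19,10,c); (19,15,c); (19,16,c); (20,14,c); (20,15,c); (20,16,c); (24,0,c); (24,21,c); (24,23,c); (25,2,c); (25,21,c); (25,22,c); (26,10,c); (26,22,c); (26,23,c); (27,21,c); (27,22,c); (27,23,c)
final:
nodes: 0:vx, 1:vx, 2:vx, 5:vx, 7:vx, 8:vx, 10:vx, 14:vx, 15:vx, 16:vx, 17:tri, 18:tri, 19:tri, 20:tri, 21:vx, 22:vx, 23:vx, 24:tri, 25:tri, 26:tri, 27:tri
edges: (17,2,c); (17,14,c); (17,16,c); (18,5,c); (18,14,c); (18,15,c); (19,10,c); (19,15,c); (19,16,c); (20,14,c); (20,15,c); (20,16,c); (24,0,c); (24,21,c); (24,23,c); (25,2,c); (25,21,c); (25,22,c); (26,10,c); (26,22,c); (26,23,c); (27,21,c); (27,22,c); (27,23,c)


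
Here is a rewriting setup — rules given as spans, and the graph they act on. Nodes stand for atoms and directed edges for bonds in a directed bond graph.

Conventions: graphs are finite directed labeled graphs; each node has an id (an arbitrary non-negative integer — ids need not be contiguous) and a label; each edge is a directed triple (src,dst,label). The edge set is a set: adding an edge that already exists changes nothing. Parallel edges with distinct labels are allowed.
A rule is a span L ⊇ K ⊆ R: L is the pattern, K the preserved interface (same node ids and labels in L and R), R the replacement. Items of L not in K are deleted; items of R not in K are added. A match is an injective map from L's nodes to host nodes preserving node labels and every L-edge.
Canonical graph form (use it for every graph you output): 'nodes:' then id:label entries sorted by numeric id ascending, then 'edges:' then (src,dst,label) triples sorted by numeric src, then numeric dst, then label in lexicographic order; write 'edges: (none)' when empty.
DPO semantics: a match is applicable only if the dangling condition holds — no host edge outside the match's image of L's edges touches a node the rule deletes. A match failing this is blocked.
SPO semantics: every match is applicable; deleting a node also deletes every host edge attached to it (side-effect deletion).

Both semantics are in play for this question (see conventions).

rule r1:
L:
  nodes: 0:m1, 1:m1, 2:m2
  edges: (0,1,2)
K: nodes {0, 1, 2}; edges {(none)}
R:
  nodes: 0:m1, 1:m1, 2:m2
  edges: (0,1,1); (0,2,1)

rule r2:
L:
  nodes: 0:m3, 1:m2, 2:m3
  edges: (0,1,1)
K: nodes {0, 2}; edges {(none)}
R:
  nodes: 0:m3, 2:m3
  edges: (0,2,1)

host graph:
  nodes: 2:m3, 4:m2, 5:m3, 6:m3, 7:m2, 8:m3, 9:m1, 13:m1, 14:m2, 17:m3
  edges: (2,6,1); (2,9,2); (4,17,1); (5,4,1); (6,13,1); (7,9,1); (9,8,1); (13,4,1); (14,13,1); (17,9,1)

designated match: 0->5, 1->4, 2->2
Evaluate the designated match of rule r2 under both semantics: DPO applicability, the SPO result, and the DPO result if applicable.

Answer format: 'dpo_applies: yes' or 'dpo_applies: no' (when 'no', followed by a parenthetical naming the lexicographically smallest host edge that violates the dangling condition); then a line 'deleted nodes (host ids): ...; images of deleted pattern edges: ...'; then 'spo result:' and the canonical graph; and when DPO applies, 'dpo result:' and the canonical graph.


dpo_applies: no
(the rule deletes node 4, which keeps host edge (4,17,1) outside the match image — the dangling condition fails, DPO blocks; SPO proceeds and side-deletes such edges)
deleted nodes (host ids): 4; images of deleted pattern edges: (5,4,1)
spo result:
nodes: 2:m3, 5:m3, 6:m3, 7:m2, 8:m3, 9:m1, 13:m1, 14:m2, 17:m3
edges: (2,6,1); (2,9,2); (5,2,1); (6,13,1); (7,9,1); (9,8,1); (14,13,1); (17,9,1)


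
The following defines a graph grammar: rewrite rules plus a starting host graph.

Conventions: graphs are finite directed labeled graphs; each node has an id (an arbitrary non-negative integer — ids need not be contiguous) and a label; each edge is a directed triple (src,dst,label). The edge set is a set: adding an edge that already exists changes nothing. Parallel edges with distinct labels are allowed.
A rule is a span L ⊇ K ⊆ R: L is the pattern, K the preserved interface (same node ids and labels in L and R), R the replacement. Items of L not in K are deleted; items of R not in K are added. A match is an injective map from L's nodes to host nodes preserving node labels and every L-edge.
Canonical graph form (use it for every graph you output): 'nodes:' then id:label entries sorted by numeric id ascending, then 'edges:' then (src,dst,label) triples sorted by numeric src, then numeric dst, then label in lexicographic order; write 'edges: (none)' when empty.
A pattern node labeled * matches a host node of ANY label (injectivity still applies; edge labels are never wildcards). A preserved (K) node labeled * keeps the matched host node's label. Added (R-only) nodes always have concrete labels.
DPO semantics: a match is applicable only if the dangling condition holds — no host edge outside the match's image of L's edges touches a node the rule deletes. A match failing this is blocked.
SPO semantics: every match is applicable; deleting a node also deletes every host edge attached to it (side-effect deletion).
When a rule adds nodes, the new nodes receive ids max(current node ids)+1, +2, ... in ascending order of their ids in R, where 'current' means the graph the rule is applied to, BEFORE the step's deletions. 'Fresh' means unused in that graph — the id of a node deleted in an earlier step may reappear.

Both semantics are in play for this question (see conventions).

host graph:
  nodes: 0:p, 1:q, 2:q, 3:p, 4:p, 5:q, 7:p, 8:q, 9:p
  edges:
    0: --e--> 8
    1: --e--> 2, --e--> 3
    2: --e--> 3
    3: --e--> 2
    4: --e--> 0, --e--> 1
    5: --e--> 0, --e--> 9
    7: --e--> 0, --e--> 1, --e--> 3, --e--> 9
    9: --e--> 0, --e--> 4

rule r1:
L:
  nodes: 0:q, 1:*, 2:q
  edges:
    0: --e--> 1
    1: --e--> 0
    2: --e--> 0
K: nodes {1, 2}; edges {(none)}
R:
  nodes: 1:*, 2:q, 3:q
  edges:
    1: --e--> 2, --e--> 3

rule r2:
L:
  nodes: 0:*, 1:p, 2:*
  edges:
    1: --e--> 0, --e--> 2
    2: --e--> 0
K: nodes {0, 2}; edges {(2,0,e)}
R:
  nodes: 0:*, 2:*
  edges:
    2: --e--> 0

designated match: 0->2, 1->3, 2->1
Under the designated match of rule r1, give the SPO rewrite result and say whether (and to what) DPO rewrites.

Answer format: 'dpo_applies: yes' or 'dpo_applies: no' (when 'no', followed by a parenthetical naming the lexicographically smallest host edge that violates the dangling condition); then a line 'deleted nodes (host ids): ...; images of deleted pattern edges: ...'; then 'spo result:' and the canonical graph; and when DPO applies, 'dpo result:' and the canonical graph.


dpo_applies: yes
deleted nodes (host ids): 2; images of deleted pattern edges: (1,2,e); (2,3,e); (3,2,e)
spo result:
nodes: 0:p, 1:q, 3:p, 4:p, 5:q, 7:p, 8:q, 9:p, 10:q
edges: (0,8,e); (1,3,e); (3,1,e); (3,10,e); (4,0,e); (4,1,e); (5,0,e); (5,9,e); (7,0,e); (7,1,e); (7,3,e); (7,9,e); (9,0,e); (9,4,e)
dpo result:
nodes: 0:p, 1:q, 3:p, 4:p, 5:q, 7:p, 8:q, 9:p, 10:q
edges: (0,8,e); (1,3,e); (3,1,e); (3,10,e); (4,0,e); (4,1,e); (5,0,e); (5,9,e); (7,0,e); (7,1,e); (7,3,e); (7,9,e); (9,0,e); (9,4,e)


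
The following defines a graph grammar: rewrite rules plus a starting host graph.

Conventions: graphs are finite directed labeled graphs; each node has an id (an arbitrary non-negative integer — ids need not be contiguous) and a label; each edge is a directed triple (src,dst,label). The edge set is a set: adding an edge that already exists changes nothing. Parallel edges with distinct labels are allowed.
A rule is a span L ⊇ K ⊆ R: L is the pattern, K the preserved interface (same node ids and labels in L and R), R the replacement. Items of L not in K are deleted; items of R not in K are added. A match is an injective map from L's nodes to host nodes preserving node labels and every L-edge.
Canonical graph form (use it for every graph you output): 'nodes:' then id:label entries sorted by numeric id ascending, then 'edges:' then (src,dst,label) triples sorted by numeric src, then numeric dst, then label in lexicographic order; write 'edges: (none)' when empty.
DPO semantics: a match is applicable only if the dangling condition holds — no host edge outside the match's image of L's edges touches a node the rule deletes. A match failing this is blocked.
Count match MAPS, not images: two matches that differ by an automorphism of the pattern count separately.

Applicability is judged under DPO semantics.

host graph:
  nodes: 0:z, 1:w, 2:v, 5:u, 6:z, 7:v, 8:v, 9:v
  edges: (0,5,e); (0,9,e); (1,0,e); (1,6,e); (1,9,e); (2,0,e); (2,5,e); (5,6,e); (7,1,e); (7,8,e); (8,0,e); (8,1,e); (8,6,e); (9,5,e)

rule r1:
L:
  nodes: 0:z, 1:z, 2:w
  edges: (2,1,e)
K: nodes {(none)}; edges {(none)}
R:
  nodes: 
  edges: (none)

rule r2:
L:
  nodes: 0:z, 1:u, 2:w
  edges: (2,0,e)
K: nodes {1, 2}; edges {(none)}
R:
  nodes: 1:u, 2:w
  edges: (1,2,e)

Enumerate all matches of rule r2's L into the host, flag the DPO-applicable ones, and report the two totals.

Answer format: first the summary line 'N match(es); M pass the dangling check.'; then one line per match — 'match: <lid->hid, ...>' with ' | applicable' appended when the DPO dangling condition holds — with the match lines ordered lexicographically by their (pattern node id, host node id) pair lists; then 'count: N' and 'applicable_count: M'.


2 match(es); 0 pass the dangling check.
match: 0->0, 1->5, 2->1
match: 0->6, 1->5, 2->1
count: 2
applicable_count: 0


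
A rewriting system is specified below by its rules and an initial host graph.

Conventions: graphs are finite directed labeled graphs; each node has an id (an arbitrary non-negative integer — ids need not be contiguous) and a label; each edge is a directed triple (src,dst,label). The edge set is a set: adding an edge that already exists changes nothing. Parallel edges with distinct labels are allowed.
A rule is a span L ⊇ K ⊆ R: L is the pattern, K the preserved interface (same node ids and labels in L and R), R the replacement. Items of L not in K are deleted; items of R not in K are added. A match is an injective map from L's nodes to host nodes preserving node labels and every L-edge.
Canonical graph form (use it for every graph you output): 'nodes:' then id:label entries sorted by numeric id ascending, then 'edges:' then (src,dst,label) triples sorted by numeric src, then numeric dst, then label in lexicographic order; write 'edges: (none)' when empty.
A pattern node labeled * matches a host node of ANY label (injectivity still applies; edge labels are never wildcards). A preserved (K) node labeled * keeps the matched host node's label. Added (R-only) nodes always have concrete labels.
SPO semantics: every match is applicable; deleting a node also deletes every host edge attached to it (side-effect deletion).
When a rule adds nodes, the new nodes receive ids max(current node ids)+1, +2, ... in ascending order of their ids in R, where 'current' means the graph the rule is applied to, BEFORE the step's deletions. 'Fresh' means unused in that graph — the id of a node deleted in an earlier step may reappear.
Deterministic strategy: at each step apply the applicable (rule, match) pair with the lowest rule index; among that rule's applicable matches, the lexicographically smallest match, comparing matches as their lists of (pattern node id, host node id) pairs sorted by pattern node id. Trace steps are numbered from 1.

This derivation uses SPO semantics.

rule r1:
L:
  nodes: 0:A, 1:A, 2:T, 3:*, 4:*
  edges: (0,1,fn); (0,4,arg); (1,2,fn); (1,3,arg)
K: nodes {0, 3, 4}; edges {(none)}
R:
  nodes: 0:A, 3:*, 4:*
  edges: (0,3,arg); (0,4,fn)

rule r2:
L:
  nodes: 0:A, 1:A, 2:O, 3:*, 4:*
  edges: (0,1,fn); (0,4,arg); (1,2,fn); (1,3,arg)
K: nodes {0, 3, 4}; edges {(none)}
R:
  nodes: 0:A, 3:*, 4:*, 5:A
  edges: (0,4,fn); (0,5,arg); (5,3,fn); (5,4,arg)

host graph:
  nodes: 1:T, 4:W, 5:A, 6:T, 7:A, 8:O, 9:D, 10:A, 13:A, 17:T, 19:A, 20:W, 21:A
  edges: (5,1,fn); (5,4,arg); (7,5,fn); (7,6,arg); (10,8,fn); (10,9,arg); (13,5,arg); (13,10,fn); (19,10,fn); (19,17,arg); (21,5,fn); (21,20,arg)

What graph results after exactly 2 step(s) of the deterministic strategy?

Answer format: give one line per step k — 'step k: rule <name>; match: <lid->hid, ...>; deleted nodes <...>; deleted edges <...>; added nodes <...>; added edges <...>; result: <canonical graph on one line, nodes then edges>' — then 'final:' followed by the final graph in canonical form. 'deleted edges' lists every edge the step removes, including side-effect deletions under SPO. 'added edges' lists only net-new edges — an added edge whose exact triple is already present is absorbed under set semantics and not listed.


step 1: rule r1; match: 0->7, 1->5, 2->1, 3->4, 4->6; deleted nodes 1, 5; deleted edges (5,1,fn); (5,4,arg); (7,5,fn); (7,6,arg); (13,5,arg); (21,5,fn); added nodes (none); added edges (7,4,arg); (7,6,fn); result: nodes: 4:W, 6:T, 7:A, 8:O, 9:D, 10:A, 13:A, 17:T, 19:A, 20:W, 21:A edges: (7,4,arg); (7,6,fn); (10,8,fn); (10,9,arg); (13,10,fn); (19,10,fn); (19,17,arg); (21,20,arg)
step 2: rule r2; match: 0->19, 1->10, 2->8, 3->9, 4->17; deleted nodes 8, 10; deleted edges (10,8,fn); (10,9,arg); (13,10,fn); (19,10,fn); (19,17,arg); added nodes 22; added edges (19,17,fn); (19,22,arg); (22,9,fn); (22,17,arg); result: nodes: 4:W, 6:T, 7:A, 9:D, 13:A, 17:T, 19:A, 20:W, 21:A, 22:A edges: (7,4,arg); (7,6,fn); (19,17,fn); (19,22,arg); (21,20,arg); (22,9,fn); (22,17,arg)
final:
nodes: 4:W, 6:T, 7:A, 9:D, 13:A, 17:T, 19:A, 20:W, 21:A, 22:A
edges: (7,4,arg); (7,6,fn); (19,17,fn); (19,22,arg); (21,20,arg); (22,9,fn); (22,17,arg)


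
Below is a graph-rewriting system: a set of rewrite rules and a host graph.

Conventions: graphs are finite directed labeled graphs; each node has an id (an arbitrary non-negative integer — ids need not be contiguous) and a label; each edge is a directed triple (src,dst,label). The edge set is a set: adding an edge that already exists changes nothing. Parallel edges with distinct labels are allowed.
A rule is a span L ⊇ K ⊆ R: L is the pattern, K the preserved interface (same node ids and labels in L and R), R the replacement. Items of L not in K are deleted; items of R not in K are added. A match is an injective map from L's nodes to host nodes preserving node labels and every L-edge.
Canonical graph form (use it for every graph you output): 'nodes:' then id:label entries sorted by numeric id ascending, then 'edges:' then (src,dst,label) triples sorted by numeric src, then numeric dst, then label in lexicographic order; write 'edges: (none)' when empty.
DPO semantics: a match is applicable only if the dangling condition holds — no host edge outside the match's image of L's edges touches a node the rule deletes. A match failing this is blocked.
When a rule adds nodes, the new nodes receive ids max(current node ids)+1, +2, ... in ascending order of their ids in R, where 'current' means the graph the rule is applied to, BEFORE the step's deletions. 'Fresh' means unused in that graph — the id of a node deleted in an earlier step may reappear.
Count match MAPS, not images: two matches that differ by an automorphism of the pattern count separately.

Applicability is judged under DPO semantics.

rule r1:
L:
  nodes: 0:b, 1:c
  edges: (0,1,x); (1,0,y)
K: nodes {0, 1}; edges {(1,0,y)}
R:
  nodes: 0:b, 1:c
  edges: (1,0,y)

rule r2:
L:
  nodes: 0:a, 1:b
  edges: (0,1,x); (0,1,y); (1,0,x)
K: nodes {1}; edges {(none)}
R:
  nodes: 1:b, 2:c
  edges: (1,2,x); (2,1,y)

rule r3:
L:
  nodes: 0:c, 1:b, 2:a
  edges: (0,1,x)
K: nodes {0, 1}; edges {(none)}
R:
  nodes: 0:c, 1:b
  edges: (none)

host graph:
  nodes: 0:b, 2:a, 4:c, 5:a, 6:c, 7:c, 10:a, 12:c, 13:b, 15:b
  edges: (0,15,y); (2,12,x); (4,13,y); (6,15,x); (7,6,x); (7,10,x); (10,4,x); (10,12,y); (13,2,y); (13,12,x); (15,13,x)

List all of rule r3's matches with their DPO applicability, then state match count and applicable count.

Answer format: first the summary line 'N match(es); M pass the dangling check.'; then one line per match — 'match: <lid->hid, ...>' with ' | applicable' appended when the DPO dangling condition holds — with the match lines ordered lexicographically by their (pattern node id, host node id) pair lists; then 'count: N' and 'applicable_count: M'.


3 match(es); 1 pass the dangling check.
match: 0->6, 1->15, 2->2
match: 0->6, 1->15, 2->5 | applicable
match: 0->6, 1->15, 2->10
count: 3
applicable_count: 1
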